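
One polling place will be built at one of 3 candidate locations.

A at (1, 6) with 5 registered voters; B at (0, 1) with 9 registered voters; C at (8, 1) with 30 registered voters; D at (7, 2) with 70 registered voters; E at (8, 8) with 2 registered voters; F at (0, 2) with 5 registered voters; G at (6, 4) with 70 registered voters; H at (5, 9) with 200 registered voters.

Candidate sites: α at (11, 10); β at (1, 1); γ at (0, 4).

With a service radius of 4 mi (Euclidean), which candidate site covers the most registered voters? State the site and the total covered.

Coverage radius r = 4 mi; a point is covered iff (Δx)²+(Δy)² ≤ 4² = 16.
  α (11, 10): covers {E} → 2
  β (1, 1): covers {B, F} → 14
  γ (0, 4): covers {A, B, F} → 19
Maximum coverage at γ: 19 registered voters.

γ, covering 19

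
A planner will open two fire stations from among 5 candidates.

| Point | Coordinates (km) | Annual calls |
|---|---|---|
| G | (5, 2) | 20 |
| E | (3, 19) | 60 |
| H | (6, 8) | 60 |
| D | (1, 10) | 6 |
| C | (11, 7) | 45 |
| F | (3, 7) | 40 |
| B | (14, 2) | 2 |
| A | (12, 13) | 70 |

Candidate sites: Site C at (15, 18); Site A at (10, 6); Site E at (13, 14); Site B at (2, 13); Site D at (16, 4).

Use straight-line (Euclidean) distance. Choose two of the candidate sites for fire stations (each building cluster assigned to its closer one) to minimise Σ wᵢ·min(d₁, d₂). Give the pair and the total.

Evaluate every pair (each demand assigned to the nearer of the two):
  {Site A, Site E}: total = 1583.1
  {Site A, Site B}: total = 1608.2
  {Site E, Site B}: total = 1690.2
  {Site C, Site A}: total = 1943.9
  {Site C, Site B}: total = 2166.5
  {Site B, Site D}: total = 2192.5
  {Site A, Site D}: total = 2203.1
  {Site E, Site D}: total = 2378.8
  {Site C, Site E}: total = 2527.3
  {Site C, Site D}: total = 2899.0
Best pair: {Site A, Site E} with total 1583.1.

{Site A, Site E}, total 1583.1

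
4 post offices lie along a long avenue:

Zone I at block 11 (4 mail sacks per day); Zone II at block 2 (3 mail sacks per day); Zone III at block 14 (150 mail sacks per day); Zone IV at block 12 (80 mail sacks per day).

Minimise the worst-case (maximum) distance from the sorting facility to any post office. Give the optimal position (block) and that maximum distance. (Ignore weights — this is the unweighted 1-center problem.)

The 1-center on a line is the midpoint of the two extreme points: leftmost at 2, rightmost at 14.
Optimal location = (2 + 14)/2 = 8; maximum distance = (14 − 2)/2 = 6.

location 8, max distance 6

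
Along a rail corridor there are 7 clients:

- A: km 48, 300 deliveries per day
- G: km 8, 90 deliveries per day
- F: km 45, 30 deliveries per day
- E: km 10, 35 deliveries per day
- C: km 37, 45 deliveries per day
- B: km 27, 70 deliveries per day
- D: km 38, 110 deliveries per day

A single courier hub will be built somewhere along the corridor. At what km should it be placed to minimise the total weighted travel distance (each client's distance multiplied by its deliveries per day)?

For a sum of weighted absolute distances on a line, the optimum is the weighted median (not the mean). Total weight W = 680; half-weight = 340.
Sort by position and accumulate weight:
  km 8 (G, w=90) → cum 90
  km 10 (E, w=35) → cum 125
  km 27 (B, w=70) → cum 195
  km 37 (C, w=45) → cum 240
  km 38 (D, w=110) → cum 350  ≥ 340 → median here
  km 45 (F, w=30) → cum 380
  km 48 (A, w=300) → cum 680
Optimal location: km 38.

x = 38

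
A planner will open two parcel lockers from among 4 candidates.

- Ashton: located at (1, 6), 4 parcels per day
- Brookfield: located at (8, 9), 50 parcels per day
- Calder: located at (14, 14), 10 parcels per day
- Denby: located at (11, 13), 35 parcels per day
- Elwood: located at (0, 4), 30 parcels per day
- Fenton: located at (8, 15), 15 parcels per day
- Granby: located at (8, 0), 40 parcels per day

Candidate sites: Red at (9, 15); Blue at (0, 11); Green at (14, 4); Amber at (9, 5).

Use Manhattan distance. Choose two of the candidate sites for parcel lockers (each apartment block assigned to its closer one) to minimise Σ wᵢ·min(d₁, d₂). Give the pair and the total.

Evaluate every pair (each demand assigned to the nearer of the two):
  {Red, Amber}: total = 1041
  {Blue, Amber}: total = 1379
  {Red, Blue}: total = 1439
  {Green, Amber}: total = 1441
  {Red, Green}: total = 1445
  {Blue, Green}: total = 1834
Best pair: {Red, Amber} with total 1041.

{Red, Amber}, total 1041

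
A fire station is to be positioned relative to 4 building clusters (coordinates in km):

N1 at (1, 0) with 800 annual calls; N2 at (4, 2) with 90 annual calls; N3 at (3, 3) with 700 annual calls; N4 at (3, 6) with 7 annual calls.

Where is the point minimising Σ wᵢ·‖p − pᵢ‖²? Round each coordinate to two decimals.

(2.05, 1.45)

The minimiser of Σwᵢ‖p−pᵢ‖² is the weighted centroid p* = (Σwᵢpᵢ)/(Σwᵢ).
Σwᵢ = 1597.
Σwᵢxᵢ = 800·1 + 90·4 + 700·3 + 7·3 = 3281.
Σwᵢyᵢ = 800·0 + 90·2 + 700·3 + 7·6 = 2322.
x* = 3281/1597 = 2.05, y* = 2322/1597 = 1.45.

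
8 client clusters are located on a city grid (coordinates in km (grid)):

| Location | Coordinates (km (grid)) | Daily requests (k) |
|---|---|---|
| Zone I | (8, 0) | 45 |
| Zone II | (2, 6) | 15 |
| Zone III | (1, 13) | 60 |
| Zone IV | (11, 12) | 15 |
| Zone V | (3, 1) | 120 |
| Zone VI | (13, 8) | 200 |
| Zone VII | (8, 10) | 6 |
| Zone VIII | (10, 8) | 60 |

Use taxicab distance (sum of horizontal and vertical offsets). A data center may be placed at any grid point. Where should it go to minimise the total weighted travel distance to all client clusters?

Manhattan distance separates: Σwᵢ(|x−xᵢ|+|y−yᵢ|) = Σwᵢ|x−xᵢ| + Σwᵢ|y−yᵢ|, so x and y are optimised independently as 1-D weighted medians.
Total weight W = 521; half = 260.5.
x-coordinate, sorted with cumulative weight:
  x=1 (Zone III, w=60) cum 60
  x=2 (Zone II, w=15) cum 75
  x=3 (Zone V, w=120) cum 195
  x=8 (Zone I, w=45) cum 240
  x=8 (Zone VII, w=6) cum 246
  x=10 (Zone VIII, w=60) cum 306  ← median
  x=11 (Zone IV, w=15) cum 321
  x=13 (Zone VI, w=200) cum 521
⇒ x* = 10
y-coordinate, sorted with cumulative weight:
  y=0 (Zone I, w=45) cum 45
  y=1 (Zone V, w=120) cum 165
  y=6 (Zone II, w=15) cum 180
  y=8 (Zone VI, w=200) cum 380  ← median
  y=8 (Zone VIII, w=60) cum 440
  y=10 (Zone VII, w=6) cum 446
  y=12 (Zone IV, w=15) cum 461
  y=13 (Zone III, w=60) cum 521
⇒ y* = 8

(10, 8)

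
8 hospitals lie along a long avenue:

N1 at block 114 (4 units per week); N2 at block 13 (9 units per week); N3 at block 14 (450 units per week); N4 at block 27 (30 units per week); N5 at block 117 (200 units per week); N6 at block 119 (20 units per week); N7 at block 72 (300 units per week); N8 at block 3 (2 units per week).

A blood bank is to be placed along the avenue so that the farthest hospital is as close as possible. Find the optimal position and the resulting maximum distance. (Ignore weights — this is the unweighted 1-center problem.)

location 61, max distance 58

The 1-center on a line is the midpoint of the two extreme points: leftmost at 3, rightmost at 119.
Optimal location = (3 + 119)/2 = 61; maximum distance = (119 − 3)/2 = 58.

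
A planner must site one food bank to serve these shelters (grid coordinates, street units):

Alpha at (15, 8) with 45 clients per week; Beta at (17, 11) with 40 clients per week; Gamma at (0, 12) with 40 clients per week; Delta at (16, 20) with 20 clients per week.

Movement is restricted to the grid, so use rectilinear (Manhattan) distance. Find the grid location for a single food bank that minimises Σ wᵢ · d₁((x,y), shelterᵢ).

Manhattan distance separates: Σwᵢ(|x−xᵢ|+|y−yᵢ|) = Σwᵢ|x−xᵢ| + Σwᵢ|y−yᵢ|, so x and y are optimised independently as 1-D weighted medians.
Total weight W = 145; half = 72.5.
x-coordinate, sorted with cumulative weight:
  x=0 (Gamma, w=40) cum 40
  x=15 (Alpha, w=45) cum 85  ← median
  x=16 (Delta, w=20) cum 105
  x=17 (Beta, w=40) cum 145
⇒ x* = 15
y-coordinate, sorted with cumulative weight:
  y=8 (Alpha, w=45) cum 45
  y=11 (Beta, w=40) cum 85  ← median
  y=12 (Gamma, w=40) cum 125
  y=20 (Delta, w=20) cum 145
⇒ y* = 11

(15, 11)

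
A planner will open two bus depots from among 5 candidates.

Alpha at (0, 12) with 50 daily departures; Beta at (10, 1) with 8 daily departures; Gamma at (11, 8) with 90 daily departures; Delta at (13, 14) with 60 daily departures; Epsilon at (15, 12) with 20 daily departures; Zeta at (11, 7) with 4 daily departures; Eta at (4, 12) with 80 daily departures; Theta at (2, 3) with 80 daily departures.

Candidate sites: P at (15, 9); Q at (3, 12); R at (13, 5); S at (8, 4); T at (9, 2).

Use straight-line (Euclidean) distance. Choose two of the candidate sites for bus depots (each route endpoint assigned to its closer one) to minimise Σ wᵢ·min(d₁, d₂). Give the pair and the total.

{P, Q}, total 1802.0

Evaluate every pair (each demand assigned to the nearer of the two):
  {P, Q}: total = 1802.0
  {Q, R}: total = 2015.8
  {Q, S}: total = 2036.9
  {Q, T}: total = 2242.9
  {P, S}: total = 2567.9
  {R, S}: total = 2818.1
  {P, T}: total = 2916.2
  {S, T}: total = 3129.6
  {R, T}: total = 3165.5
  {P, R}: total = 3303.7
Best pair: {P, Q} with total 1802.0.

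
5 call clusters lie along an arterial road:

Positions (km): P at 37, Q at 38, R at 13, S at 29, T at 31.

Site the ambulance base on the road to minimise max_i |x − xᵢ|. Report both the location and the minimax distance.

location 25.5, max distance 12.5

The 1-center on a line is the midpoint of the two extreme points: leftmost at 13, rightmost at 38.
Optimal location = (13 + 38)/2 = 25.5; maximum distance = (38 − 13)/2 = 12.5.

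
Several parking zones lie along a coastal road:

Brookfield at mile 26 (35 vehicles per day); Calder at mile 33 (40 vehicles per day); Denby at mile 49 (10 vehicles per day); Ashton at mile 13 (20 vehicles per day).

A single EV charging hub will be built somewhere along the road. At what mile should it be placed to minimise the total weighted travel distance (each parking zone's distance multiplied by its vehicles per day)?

For a sum of weighted absolute distances on a line, the optimum is the weighted median (not the mean). Total weight W = 105; half-weight = 52.5.
Sort by position and accumulate weight:
  mile 13 (Ashton, w=20) → cum 20
  mile 26 (Brookfield, w=35) → cum 55  ≥ 52.5 → median here
  mile 33 (Calder, w=40) → cum 95
  mile 49 (Denby, w=10) → cum 105
Optimal location: mile 26.

x = 26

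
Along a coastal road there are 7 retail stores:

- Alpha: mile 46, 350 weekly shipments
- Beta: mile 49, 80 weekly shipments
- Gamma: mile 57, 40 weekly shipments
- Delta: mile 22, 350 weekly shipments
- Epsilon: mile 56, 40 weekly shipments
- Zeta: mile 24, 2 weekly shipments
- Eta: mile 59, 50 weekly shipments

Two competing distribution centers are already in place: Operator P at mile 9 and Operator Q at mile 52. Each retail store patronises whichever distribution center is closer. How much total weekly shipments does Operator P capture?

352

The indifferent point is the midpoint (9+52)/2 = 30.5; retail stores left of it (closer to Operator P at 9) go to Operator P, those right go to Operator Q.
  Delta at 22 (w=350) → Operator P
  Zeta at 24 (w=2) → Operator P
  Alpha at 46 (w=350) → Operator Q
  Beta at 49 (w=80) → Operator Q
  Epsilon at 56 (w=40) → Operator Q
  Gamma at 57 (w=40) → Operator Q
  Eta at 59 (w=50) → Operator Q
Operator P captures 352; Operator Q captures 560.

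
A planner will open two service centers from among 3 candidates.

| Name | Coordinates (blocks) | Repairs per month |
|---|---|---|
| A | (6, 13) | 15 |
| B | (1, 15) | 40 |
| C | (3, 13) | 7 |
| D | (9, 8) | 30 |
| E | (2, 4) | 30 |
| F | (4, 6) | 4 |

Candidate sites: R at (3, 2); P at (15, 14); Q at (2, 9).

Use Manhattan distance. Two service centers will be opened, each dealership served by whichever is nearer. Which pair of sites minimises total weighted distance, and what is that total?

{R, Q}, total 785

Evaluate every pair (each demand assigned to the nearer of the two):
  {R, Q}: total = 785
  {P, Q}: total = 845
  {R, P}: total = 1297
Best pair: {R, Q} with total 785.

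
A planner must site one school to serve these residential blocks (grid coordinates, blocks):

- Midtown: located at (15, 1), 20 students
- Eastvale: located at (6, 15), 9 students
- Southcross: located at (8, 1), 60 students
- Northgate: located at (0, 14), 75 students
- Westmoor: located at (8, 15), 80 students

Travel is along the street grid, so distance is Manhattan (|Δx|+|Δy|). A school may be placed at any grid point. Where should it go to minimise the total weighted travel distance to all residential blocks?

(8, 14)

Manhattan distance separates: Σwᵢ(|x−xᵢ|+|y−yᵢ|) = Σwᵢ|x−xᵢ| + Σwᵢ|y−yᵢ|, so x and y are optimised independently as 1-D weighted medians.
Total weight W = 244; half = 122.
x-coordinate, sorted with cumulative weight:
  x=0 (Northgate, w=75) cum 75
  x=6 (Eastvale, w=9) cum 84
  x=8 (Southcross, w=60) cum 144  ← median
  x=8 (Westmoor, w=80) cum 224
  x=15 (Midtown, w=20) cum 244
⇒ x* = 8
y-coordinate, sorted with cumulative weight:
  y=1 (Midtown, w=20) cum 20
  y=1 (Southcross, w=60) cum 80
  y=14 (Northgate, w=75) cum 155  ← median
  y=15 (Eastvale, w=9) cum 164
  y=15 (Westmoor, w=80) cum 244
⇒ y* = 14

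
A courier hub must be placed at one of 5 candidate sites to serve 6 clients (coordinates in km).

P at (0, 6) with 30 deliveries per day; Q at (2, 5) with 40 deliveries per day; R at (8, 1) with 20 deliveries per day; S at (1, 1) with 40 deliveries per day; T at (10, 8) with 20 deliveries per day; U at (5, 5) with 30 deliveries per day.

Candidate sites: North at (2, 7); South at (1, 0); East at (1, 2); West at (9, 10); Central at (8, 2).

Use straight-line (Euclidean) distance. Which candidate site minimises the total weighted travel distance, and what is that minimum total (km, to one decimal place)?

Total weighted distance at each candidate:
  North (2, 7): total = 829.5
  South (1, 0): total = 1000.8
  East (1, 2): total = 797.9
  West (9, 10): total = 1539.1
  Central (8, 2): total = 1093.3
Minimum is at East with total 797.9 km.

East, total 797.9 km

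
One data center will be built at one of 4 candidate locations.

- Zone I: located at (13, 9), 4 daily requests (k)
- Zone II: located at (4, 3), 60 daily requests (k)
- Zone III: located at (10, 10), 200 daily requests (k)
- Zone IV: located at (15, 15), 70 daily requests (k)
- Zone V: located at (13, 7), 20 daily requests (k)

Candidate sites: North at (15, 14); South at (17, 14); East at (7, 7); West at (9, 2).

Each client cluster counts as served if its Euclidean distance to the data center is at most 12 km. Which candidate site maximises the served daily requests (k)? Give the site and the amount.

Coverage radius r = 12 km; a point is covered iff (Δx)²+(Δy)² ≤ 12² = 144.
  North (15, 14): covers {Zone I, Zone III, Zone IV, Zone V} → 294
  South (17, 14): covers {Zone I, Zone III, Zone IV, Zone V} → 294
  East (7, 7): covers {Zone I, Zone II, Zone III, Zone IV, Zone V} → 354
  West (9, 2): covers {Zone I, Zone II, Zone III, Zone V} → 284
Maximum coverage at East: 354 daily requests (k).

East, covering 354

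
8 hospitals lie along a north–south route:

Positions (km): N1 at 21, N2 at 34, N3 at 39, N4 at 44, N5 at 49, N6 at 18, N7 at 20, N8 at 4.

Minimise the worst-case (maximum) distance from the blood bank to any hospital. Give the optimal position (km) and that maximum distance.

location 26.5, max distance 22.5

The 1-center on a line is the midpoint of the two extreme points: leftmost at 4, rightmost at 49.
Optimal location = (4 + 49)/2 = 26.5; maximum distance = (49 − 4)/2 = 22.5.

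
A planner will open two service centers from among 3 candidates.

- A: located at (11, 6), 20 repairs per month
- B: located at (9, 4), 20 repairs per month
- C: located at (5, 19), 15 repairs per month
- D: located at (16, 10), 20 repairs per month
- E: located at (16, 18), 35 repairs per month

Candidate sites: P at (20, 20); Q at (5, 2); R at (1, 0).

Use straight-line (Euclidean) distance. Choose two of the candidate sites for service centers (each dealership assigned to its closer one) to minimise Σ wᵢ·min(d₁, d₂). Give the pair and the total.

Evaluate every pair (each demand assigned to the nearer of the two):
  {P, Q}: total = 831.1
  {P, R}: total = 1009.6
  {Q, R}: total = 1440.3
Best pair: {P, Q} with total 831.1.

{P, Q}, total 831.1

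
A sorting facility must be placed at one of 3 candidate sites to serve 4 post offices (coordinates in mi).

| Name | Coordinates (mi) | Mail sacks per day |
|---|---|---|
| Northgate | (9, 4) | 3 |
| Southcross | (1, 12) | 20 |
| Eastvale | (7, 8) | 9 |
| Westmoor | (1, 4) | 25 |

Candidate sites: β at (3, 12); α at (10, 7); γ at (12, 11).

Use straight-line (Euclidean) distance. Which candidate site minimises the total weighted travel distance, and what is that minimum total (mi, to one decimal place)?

Total weighted distance at each candidate:
  β (3, 12): total = 327.1
  α (10, 7): total = 481.0
  γ (12, 11): total = 622.2
Minimum is at β with total 327.1 mi.

β, total 327.1 mi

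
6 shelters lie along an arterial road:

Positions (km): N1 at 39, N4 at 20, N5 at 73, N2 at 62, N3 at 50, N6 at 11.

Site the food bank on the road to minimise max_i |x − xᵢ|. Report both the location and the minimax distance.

location 42, max distance 31

The 1-center on a line is the midpoint of the two extreme points: leftmost at 11, rightmost at 73.
Optimal location = (11 + 73)/2 = 42; maximum distance = (73 − 11)/2 = 31.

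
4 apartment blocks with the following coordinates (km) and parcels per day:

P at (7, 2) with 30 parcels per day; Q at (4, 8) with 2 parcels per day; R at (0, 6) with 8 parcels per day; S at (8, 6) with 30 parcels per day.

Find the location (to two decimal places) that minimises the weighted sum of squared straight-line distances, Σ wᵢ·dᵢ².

(6.54, 4.34)

The minimiser of Σwᵢ‖p−pᵢ‖² is the weighted centroid p* = (Σwᵢpᵢ)/(Σwᵢ).
Σwᵢ = 70.
Σwᵢxᵢ = 30·7 + 2·4 + 8·0 + 30·8 = 458.
Σwᵢyᵢ = 30·2 + 2·8 + 8·6 + 30·6 = 304.
x* = 458/70 = 6.54, y* = 304/70 = 4.34.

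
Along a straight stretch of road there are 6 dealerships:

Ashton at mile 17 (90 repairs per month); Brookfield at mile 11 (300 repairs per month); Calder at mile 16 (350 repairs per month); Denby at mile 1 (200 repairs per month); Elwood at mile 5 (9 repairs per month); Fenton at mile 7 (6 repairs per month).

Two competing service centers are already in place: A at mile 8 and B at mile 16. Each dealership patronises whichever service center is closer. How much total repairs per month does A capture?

515

The indifferent point is the midpoint (8+16)/2 = 12; dealerships left of it (closer to A at 8) go to A, those right go to B.
  Denby at 1 (w=200) → A
  Elwood at 5 (w=9) → A
  Fenton at 7 (w=6) → A
  Brookfield at 11 (w=300) → A
  Calder at 16 (w=350) → B
  Ashton at 17 (w=90) → B
A captures 515; B captures 440.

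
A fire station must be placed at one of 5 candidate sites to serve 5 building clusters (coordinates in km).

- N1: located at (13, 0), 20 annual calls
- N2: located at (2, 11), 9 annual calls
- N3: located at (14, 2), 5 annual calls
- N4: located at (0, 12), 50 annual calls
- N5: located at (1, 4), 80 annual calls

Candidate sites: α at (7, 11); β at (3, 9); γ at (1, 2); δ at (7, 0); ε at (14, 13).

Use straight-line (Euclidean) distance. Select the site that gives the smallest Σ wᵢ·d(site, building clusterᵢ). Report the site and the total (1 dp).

β, total 997.3 km

Total weighted distance at each candidate:
  α (7, 11): total = 1443.7
  β (3, 9): total = 997.3
  γ (1, 2): total = 1052.3
  δ (7, 0): total = 1536.7
  ε (14, 13): total = 2392.0
Minimum is at β with total 997.3 km.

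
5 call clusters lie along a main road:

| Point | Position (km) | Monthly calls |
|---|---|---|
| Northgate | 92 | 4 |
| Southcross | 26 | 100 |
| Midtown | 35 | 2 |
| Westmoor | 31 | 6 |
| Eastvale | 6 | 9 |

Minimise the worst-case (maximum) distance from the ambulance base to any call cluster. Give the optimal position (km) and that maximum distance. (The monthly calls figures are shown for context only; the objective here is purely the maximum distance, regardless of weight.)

location 49, max distance 43

The 1-center on a line is the midpoint of the two extreme points: leftmost at 6, rightmost at 92.
Optimal location = (6 + 92)/2 = 49; maximum distance = (92 − 6)/2 = 43.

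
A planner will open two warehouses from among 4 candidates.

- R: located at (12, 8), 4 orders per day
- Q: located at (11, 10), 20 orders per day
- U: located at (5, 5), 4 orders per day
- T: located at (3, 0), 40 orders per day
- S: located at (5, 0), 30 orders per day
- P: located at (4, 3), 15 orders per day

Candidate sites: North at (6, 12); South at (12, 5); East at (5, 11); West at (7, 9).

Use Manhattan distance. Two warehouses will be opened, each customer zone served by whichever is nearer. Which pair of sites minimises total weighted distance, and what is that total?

{South, West}, total 1121

Evaluate every pair (each demand assigned to the nearer of the two):
  {South, West}: total = 1121
  {North, West}: total = 1133
  {East, West}: total = 1133
  {South, East}: total = 1141
  {North, East}: total = 1189
  {North, South}: total = 1230
Best pair: {South, West} with total 1121.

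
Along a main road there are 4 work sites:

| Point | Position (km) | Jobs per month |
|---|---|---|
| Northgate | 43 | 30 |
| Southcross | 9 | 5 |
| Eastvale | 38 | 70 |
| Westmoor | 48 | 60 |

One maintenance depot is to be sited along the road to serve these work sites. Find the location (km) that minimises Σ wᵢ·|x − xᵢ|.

x = 43

For a sum of weighted absolute distances on a line, the optimum is the weighted median (not the mean). Total weight W = 165; half-weight = 82.5.
Sort by position and accumulate weight:
  km 9 (Southcross, w=5) → cum 5
  km 38 (Eastvale, w=70) → cum 75
  km 43 (Northgate, w=30) → cum 105  ≥ 82.5 → median here
  km 48 (Westmoor, w=60) → cum 165
Optimal location: km 43.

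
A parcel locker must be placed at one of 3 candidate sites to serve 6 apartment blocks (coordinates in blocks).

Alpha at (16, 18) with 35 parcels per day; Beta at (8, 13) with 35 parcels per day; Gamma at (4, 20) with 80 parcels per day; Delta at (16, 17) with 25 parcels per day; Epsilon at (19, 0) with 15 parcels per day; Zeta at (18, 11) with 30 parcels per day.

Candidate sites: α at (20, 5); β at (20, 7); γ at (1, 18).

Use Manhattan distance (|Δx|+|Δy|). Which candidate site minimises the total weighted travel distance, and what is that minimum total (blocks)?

Total weighted distance at each candidate:
  α (20, 5): total = 4505
  β (20, 7): total = 4125
  γ (1, 18): total = 3005
Minimum is at γ with total 3005 blocks.

γ, total 3005 blocks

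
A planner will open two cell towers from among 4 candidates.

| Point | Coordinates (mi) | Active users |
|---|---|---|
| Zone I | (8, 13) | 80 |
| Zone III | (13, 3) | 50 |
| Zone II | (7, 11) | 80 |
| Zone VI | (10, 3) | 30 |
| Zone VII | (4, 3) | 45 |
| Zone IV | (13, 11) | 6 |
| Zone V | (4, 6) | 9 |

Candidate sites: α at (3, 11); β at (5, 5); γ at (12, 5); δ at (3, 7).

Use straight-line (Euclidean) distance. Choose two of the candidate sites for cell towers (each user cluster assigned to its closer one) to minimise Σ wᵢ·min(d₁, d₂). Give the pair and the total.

{α, γ}, total 1392.7

Evaluate every pair (each demand assigned to the nearer of the two):
  {α, γ}: total = 1392.7
  {α, β}: total = 1498.0
  {γ, δ}: total = 1508.8
  {β, γ}: total = 1536.0
  {α, δ}: total = 1789.5
  {β, δ}: total = 1824.6
Best pair: {α, γ} with total 1392.7.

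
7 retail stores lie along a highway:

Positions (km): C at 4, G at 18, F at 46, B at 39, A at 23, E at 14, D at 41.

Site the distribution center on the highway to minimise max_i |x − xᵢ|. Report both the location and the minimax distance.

The 1-center on a line is the midpoint of the two extreme points: leftmost at 4, rightmost at 46.
Optimal location = (4 + 46)/2 = 25; maximum distance = (46 − 4)/2 = 21.

location 25, max distance 21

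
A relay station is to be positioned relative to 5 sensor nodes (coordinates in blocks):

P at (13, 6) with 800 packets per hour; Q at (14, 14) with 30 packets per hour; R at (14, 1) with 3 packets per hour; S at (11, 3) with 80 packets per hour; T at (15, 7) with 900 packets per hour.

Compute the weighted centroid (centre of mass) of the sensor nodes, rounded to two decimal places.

The minimiser of Σwᵢ‖p−pᵢ‖² is the weighted centroid p* = (Σwᵢpᵢ)/(Σwᵢ).
Σwᵢ = 1813.
Σwᵢxᵢ = 800·13 + 30·14 + 3·14 + 80·11 + 900·15 = 25242.
Σwᵢyᵢ = 800·6 + 30·14 + 3·1 + 80·3 + 900·7 = 11763.
x* = 25242/1813 = 13.92, y* = 11763/1813 = 6.49.

(13.92, 6.49)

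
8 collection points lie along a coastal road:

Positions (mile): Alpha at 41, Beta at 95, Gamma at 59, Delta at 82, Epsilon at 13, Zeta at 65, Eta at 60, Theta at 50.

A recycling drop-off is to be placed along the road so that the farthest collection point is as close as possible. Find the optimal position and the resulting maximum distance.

location 54, max distance 41

The 1-center on a line is the midpoint of the two extreme points: leftmost at 13, rightmost at 95.
Optimal location = (13 + 95)/2 = 54; maximum distance = (95 − 13)/2 = 41.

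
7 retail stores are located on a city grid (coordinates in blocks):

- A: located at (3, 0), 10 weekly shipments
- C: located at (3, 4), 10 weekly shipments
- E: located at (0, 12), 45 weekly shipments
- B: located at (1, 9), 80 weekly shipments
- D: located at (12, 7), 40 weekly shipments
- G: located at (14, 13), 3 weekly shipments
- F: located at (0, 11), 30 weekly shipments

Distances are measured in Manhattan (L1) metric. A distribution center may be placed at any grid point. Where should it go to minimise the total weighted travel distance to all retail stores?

Manhattan distance separates: Σwᵢ(|x−xᵢ|+|y−yᵢ|) = Σwᵢ|x−xᵢ| + Σwᵢ|y−yᵢ|, so x and y are optimised independently as 1-D weighted medians.
Total weight W = 218; half = 109.
x-coordinate, sorted with cumulative weight:
  x=0 (E, w=45) cum 45
  x=0 (F, w=30) cum 75
  x=1 (B, w=80) cum 155  ← median
  x=3 (A, w=10) cum 165
  x=3 (C, w=10) cum 175
  x=12 (D, w=40) cum 215
  x=14 (G, w=3) cum 218
⇒ x* = 1
y-coordinate, sorted with cumulative weight:
  y=0 (A, w=10) cum 10
  y=4 (C, w=10) cum 20
  y=7 (D, w=40) cum 60
  y=9 (B, w=80) cum 140  ← median
  y=11 (F, w=30) cum 170
  y=12 (E, w=45) cum 215
  y=13 (G, w=3) cum 218
⇒ y* = 9

(1, 9)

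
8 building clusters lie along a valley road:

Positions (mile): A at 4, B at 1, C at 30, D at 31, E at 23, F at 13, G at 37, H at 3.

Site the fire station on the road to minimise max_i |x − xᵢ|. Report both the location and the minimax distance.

location 19, max distance 18

The 1-center on a line is the midpoint of the two extreme points: leftmost at 1, rightmost at 37.
Optimal location = (1 + 37)/2 = 19; maximum distance = (37 − 1)/2 = 18.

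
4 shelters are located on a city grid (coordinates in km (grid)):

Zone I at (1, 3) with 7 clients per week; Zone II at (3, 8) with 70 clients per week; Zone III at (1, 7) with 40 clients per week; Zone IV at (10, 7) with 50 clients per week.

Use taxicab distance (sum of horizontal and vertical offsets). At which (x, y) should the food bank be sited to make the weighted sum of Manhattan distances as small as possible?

Manhattan distance separates: Σwᵢ(|x−xᵢ|+|y−yᵢ|) = Σwᵢ|x−xᵢ| + Σwᵢ|y−yᵢ|, so x and y are optimised independently as 1-D weighted medians.
Total weight W = 167; half = 83.5.
x-coordinate, sorted with cumulative weight:
  x=1 (Zone I, w=7) cum 7
  x=1 (Zone III, w=40) cum 47
  x=3 (Zone II, w=70) cum 117  ← median
  x=10 (Zone IV, w=50) cum 167
⇒ x* = 3
y-coordinate, sorted with cumulative weight:
  y=3 (Zone I, w=7) cum 7
  y=7 (Zone III, w=40) cum 47
  y=7 (Zone IV, w=50) cum 97  ← median
  y=8 (Zone II, w=70) cum 167
⇒ y* = 7

(3, 7)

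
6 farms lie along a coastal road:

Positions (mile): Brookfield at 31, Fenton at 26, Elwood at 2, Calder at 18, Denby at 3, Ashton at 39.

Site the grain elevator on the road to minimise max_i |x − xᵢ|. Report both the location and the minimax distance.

The 1-center on a line is the midpoint of the two extreme points: leftmost at 2, rightmost at 39.
Optimal location = (2 + 39)/2 = 20.5; maximum distance = (39 − 2)/2 = 18.5.

location 20.5, max distance 18.5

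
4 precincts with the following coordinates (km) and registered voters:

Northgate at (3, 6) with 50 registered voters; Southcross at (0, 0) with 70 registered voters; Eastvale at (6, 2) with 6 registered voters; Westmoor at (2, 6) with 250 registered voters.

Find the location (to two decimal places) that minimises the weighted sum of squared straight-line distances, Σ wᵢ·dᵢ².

The minimiser of Σwᵢ‖p−pᵢ‖² is the weighted centroid p* = (Σwᵢpᵢ)/(Σwᵢ).
Σwᵢ = 376.
Σwᵢxᵢ = 50·3 + 70·0 + 6·6 + 250·2 = 686.
Σwᵢyᵢ = 50·6 + 70·0 + 6·2 + 250·6 = 1812.
x* = 686/376 = 1.82, y* = 1812/376 = 4.82.

(1.82, 4.82)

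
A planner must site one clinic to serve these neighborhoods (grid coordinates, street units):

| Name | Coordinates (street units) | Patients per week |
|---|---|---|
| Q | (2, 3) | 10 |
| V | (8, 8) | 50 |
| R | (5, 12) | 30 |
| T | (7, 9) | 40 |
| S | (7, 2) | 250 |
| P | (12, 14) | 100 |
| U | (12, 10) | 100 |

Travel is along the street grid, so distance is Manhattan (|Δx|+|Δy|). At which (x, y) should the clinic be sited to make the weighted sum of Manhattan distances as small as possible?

(7, 8)

Manhattan distance separates: Σwᵢ(|x−xᵢ|+|y−yᵢ|) = Σwᵢ|x−xᵢ| + Σwᵢ|y−yᵢ|, so x and y are optimised independently as 1-D weighted medians.
Total weight W = 580; half = 290.
x-coordinate, sorted with cumulative weight:
  x=2 (Q, w=10) cum 10
  x=5 (R, w=30) cum 40
  x=7 (T, w=40) cum 80
  x=7 (S, w=250) cum 330  ← median
  x=8 (V, w=50) cum 380
  x=12 (P, w=100) cum 480
  x=12 (U, w=100) cum 580
⇒ x* = 7
y-coordinate, sorted with cumulative weight:
  y=2 (S, w=250) cum 250
  y=3 (Q, w=10) cum 260
  y=8 (V, w=50) cum 310  ← median
  y=9 (T, w=40) cum 350
  y=10 (U, w=100) cum 450
  y=12 (R, w=30) cum 480
  y=14 (P, w=100) cum 580
⇒ y* = 8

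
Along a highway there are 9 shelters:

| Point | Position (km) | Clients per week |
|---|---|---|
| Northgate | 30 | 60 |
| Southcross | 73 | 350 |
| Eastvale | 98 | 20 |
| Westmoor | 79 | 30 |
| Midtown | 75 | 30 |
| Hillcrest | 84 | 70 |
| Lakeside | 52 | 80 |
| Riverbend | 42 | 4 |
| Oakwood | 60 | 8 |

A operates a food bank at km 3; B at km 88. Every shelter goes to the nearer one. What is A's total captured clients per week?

The indifferent point is the midpoint (3+88)/2 = 45.5; shelters left of it (closer to A at 3) go to A, those right go to B.
  Northgate at 30 (w=60) → A
  Riverbend at 42 (w=4) → A
  Lakeside at 52 (w=80) → B
  Oakwood at 60 (w=8) → B
  Southcross at 73 (w=350) → B
  Midtown at 75 (w=30) → B
  Westmoor at 79 (w=30) → B
  Hillcrest at 84 (w=70) → B
  Eastvale at 98 (w=20) → B
A captures 64; B captures 588.

64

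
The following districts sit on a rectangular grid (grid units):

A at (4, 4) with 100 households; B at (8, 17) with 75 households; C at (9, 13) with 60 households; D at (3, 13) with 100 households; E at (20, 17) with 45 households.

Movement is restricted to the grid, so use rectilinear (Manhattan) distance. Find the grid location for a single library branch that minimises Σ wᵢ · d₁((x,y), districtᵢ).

Manhattan distance separates: Σwᵢ(|x−xᵢ|+|y−yᵢ|) = Σwᵢ|x−xᵢ| + Σwᵢ|y−yᵢ|, so x and y are optimised independently as 1-D weighted medians.
Total weight W = 380; half = 190.
x-coordinate, sorted with cumulative weight:
  x=3 (D, w=100) cum 100
  x=4 (A, w=100) cum 200  ← median
  x=8 (B, w=75) cum 275
  x=9 (C, w=60) cum 335
  x=20 (E, w=45) cum 380
⇒ x* = 4
y-coordinate, sorted with cumulative weight:
  y=4 (A, w=100) cum 100
  y=13 (C, w=60) cum 160
  y=13 (D, w=100) cum 260  ← median
  y=17 (B, w=75) cum 335
  y=17 (E, w=45) cum 380
⇒ y* = 13

(4, 13)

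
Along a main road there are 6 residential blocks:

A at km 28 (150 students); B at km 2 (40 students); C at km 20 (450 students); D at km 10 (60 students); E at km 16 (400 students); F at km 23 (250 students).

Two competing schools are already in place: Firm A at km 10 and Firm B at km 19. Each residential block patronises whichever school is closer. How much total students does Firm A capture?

The indifferent point is the midpoint (10+19)/2 = 14.5; residential blocks left of it (closer to Firm A at 10) go to Firm A, those right go to Firm B.
  B at 2 (w=40) → Firm A
  D at 10 (w=60) → Firm A
  E at 16 (w=400) → Firm B
  C at 20 (w=450) → Firm B
  F at 23 (w=250) → Firm B
  A at 28 (w=150) → Firm B
Firm A captures 100; Firm B captures 1250.

100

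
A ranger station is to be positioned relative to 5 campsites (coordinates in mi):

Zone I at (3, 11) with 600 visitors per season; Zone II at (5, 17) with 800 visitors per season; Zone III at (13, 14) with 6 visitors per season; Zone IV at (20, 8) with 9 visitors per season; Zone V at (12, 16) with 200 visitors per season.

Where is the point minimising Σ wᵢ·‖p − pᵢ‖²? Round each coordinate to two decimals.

(5.24, 14.59)

The minimiser of Σwᵢ‖p−pᵢ‖² is the weighted centroid p* = (Σwᵢpᵢ)/(Σwᵢ).
Σwᵢ = 1615.
Σwᵢxᵢ = 600·3 + 800·5 + 6·13 + 9·20 + 200·12 = 8458.
Σwᵢyᵢ = 600·11 + 800·17 + 6·14 + 9·8 + 200·16 = 23556.
x* = 8458/1615 = 5.24, y* = 23556/1615 = 14.59.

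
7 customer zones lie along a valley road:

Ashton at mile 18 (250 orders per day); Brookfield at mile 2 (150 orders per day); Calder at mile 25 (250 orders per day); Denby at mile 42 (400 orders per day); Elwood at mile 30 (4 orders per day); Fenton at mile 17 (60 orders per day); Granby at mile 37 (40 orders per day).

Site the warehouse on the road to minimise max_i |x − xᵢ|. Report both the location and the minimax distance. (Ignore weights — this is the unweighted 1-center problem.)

The 1-center on a line is the midpoint of the two extreme points: leftmost at 2, rightmost at 42.
Optimal location = (2 + 42)/2 = 22; maximum distance = (42 − 2)/2 = 20.

location 22, max distance 20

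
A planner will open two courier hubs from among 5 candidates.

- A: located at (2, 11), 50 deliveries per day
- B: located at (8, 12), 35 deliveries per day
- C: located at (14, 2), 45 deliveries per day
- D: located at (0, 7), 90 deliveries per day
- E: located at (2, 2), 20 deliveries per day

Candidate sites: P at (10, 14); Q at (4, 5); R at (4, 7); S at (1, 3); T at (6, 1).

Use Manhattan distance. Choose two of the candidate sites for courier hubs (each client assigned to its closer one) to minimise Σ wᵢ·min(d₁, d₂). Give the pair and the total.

Evaluate every pair (each demand assigned to the nearer of the two):
  {R, T}: total = 1480
  {P, R}: total = 1615
  {R, S}: total = 1645
  {Q, R}: total = 1660
  {P, S}: total = 1710
  {P, Q}: total = 1765
  {S, T}: total = 1800
  {Q, T}: total = 1830
  {Q, S}: total = 1860
  {P, T}: total = 2275
Best pair: {R, T} with total 1480.

{R, T}, total 1480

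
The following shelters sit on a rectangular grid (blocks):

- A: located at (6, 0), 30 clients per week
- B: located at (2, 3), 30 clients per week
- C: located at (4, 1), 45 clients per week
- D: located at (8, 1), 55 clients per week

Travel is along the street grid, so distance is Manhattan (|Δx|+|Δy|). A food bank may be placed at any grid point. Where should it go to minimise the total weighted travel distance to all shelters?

(6, 1)

Manhattan distance separates: Σwᵢ(|x−xᵢ|+|y−yᵢ|) = Σwᵢ|x−xᵢ| + Σwᵢ|y−yᵢ|, so x and y are optimised independently as 1-D weighted medians.
Total weight W = 160; half = 80.
x-coordinate, sorted with cumulative weight:
  x=2 (B, w=30) cum 30
  x=4 (C, w=45) cum 75
  x=6 (A, w=30) cum 105  ← median
  x=8 (D, w=55) cum 160
⇒ x* = 6
y-coordinate, sorted with cumulative weight:
  y=0 (A, w=30) cum 30
  y=1 (C, w=45) cum 75
  y=1 (D, w=55) cum 130  ← median
  y=3 (B, w=30) cum 160
⇒ y* = 1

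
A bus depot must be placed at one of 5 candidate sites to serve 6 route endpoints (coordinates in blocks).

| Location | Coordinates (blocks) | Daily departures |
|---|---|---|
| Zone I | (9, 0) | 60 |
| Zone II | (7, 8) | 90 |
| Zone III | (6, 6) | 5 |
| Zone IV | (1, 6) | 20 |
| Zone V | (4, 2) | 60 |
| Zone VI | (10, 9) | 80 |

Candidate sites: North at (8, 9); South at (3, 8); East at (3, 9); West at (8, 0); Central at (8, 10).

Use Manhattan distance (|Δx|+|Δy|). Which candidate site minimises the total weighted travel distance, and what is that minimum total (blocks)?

Total weighted distance at each candidate:
  North (8, 9): total = 1825
  South (3, 8): total = 2365
  East (3, 9): total = 2520
  West (8, 0): total = 2410
  Central (8, 10): total = 2140
Minimum is at North with total 1825 blocks.

North, total 1825 blocks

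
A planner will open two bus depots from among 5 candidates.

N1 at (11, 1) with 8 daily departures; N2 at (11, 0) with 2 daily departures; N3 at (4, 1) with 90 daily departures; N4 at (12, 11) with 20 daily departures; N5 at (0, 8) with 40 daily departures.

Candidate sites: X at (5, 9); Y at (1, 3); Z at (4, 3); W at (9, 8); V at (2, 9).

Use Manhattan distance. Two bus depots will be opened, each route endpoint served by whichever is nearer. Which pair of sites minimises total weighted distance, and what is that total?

{Z, V}, total 632

Evaluate every pair (each demand assigned to the nearer of the two):
  {Z, V}: total = 632
  {X, Z}: total = 692
  {Z, W}: total = 752
  {Y, Z}: total = 832
  {Y, W}: total = 902
  {Y, V}: total = 932
  {X, Y}: total = 992
  {W, V}: total = 1232
  {X, V}: total = 1252
  {X, W}: total = 1262
Best pair: {Z, V} with total 632.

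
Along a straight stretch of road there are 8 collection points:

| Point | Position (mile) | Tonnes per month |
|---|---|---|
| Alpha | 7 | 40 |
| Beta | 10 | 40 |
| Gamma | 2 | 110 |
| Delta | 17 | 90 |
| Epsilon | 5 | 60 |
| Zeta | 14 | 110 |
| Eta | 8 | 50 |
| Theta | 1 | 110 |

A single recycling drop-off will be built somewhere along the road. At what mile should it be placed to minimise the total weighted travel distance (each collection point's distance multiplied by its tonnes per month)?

For a sum of weighted absolute distances on a line, the optimum is the weighted median (not the mean). Total weight W = 610; half-weight = 305.
Sort by position and accumulate weight:
  mile 1 (Theta, w=110) → cum 110
  mile 2 (Gamma, w=110) → cum 220
  mile 5 (Epsilon, w=60) → cum 280
  mile 7 (Alpha, w=40) → cum 320  ≥ 305 → median here
  mile 8 (Eta, w=50) → cum 370
  mile 10 (Beta, w=40) → cum 410
  mile 14 (Zeta, w=110) → cum 520
  mile 17 (Delta, w=90) → cum 610
Optimal location: mile 7.

x = 7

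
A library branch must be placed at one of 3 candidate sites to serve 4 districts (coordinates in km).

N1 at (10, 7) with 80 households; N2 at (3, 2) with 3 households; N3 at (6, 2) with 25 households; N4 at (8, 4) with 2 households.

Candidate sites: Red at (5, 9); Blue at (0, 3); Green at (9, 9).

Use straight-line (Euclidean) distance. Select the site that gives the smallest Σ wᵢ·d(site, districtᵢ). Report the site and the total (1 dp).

Green, total 407.1 km

Total weighted distance at each candidate:
  Red (5, 9): total = 641.1
  Blue (0, 3): total = 1039.3
  Green (9, 9): total = 407.1
Minimum is at Green with total 407.1 km.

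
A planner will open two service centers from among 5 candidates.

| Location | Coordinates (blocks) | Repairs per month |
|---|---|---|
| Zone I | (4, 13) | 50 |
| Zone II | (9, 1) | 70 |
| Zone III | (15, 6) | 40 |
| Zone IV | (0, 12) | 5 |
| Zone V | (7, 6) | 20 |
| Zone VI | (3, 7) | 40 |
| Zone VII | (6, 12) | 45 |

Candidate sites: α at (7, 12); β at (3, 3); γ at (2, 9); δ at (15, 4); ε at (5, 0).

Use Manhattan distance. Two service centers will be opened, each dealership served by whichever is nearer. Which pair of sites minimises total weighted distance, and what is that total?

Evaluate every pair (each demand assigned to the nearer of the two):
  {α, δ}: total = 1470
  {γ, δ}: total = 1630
  {α, ε}: total = 1670
  {α, β}: total = 1680
  {γ, ε}: total = 1910
  {α, γ}: total = 1980
  {β, γ}: total = 2060
  {β, δ}: total = 2090
  {δ, ε}: total = 2320
  {β, ε}: total = 2400
Best pair: {α, δ} with total 1470.

{α, δ}, total 1470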